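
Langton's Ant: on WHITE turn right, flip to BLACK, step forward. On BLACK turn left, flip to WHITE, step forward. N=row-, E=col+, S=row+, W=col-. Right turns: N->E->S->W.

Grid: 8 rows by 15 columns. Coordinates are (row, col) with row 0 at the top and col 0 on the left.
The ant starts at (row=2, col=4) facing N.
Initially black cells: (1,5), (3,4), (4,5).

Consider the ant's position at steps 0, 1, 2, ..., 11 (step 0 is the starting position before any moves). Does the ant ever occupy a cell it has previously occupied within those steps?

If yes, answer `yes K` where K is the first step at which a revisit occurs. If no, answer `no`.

Step 1: on WHITE (2,4): turn R to E, flip to black, move to (2,5). |black|=4 — new cell
Step 2: on WHITE (2,5): turn R to S, flip to black, move to (3,5). |black|=5 — new cell
Step 3: on WHITE (3,5): turn R to W, flip to black, move to (3,4). |black|=6 — new cell
Step 4: on BLACK (3,4): turn L to S, flip to white, move to (4,4). |black|=5 — new cell
Step 5: on WHITE (4,4): turn R to W, flip to black, move to (4,3). |black|=6 — new cell
Step 6: on WHITE (4,3): turn R to N, flip to black, move to (3,3). |black|=7 — new cell
Step 7: on WHITE (3,3): turn R to E, flip to black, move to (3,4). |black|=8 — REVISIT

Answer: yes 7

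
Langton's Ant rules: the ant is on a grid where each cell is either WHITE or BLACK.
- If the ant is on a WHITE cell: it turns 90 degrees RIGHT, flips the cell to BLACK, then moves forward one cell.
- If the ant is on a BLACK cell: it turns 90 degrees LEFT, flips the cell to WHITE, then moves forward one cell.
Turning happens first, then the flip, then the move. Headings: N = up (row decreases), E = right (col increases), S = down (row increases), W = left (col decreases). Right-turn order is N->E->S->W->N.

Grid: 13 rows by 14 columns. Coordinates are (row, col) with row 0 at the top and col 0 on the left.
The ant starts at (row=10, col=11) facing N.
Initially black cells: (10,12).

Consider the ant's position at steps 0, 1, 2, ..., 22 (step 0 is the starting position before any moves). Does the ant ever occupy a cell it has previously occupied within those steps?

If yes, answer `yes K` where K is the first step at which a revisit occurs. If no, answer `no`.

Answer: yes 5

Derivation:
Step 1: on WHITE (10,11): turn R to E, flip to black, move to (10,12). |black|=2 — new cell
Step 2: on BLACK (10,12): turn L to N, flip to white, move to (9,12). |black|=1 — new cell
Step 3: on WHITE (9,12): turn R to E, flip to black, move to (9,13). |black|=2 — new cell
Step 4: on WHITE (9,13): turn R to S, flip to black, move to (10,13). |black|=3 — new cell
Step 5: on WHITE (10,13): turn R to W, flip to black, move to (10,12). |black|=4 — REVISIT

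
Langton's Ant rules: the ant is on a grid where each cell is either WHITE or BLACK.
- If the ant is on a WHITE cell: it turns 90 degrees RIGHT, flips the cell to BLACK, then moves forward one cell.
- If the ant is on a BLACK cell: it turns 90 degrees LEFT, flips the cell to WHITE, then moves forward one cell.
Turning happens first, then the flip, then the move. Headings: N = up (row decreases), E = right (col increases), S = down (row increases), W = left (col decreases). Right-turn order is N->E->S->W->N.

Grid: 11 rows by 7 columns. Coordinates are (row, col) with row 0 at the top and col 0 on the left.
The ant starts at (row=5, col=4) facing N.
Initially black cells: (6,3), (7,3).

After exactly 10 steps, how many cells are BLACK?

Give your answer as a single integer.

Step 1: on WHITE (5,4): turn R to E, flip to black, move to (5,5). |black|=3
Step 2: on WHITE (5,5): turn R to S, flip to black, move to (6,5). |black|=4
Step 3: on WHITE (6,5): turn R to W, flip to black, move to (6,4). |black|=5
Step 4: on WHITE (6,4): turn R to N, flip to black, move to (5,4). |black|=6
Step 5: on BLACK (5,4): turn L to W, flip to white, move to (5,3). |black|=5
Step 6: on WHITE (5,3): turn R to N, flip to black, move to (4,3). |black|=6
Step 7: on WHITE (4,3): turn R to E, flip to black, move to (4,4). |black|=7
Step 8: on WHITE (4,4): turn R to S, flip to black, move to (5,4). |black|=8
Step 9: on WHITE (5,4): turn R to W, flip to black, move to (5,3). |black|=9
Step 10: on BLACK (5,3): turn L to S, flip to white, move to (6,3). |black|=8

Answer: 8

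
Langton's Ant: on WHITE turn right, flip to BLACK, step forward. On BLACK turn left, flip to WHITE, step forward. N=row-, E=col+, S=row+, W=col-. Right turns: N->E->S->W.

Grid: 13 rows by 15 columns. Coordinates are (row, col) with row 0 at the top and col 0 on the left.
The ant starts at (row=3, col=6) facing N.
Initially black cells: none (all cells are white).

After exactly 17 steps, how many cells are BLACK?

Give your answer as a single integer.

Answer: 7

Derivation:
Step 1: on WHITE (3,6): turn R to E, flip to black, move to (3,7). |black|=1
Step 2: on WHITE (3,7): turn R to S, flip to black, move to (4,7). |black|=2
Step 3: on WHITE (4,7): turn R to W, flip to black, move to (4,6). |black|=3
Step 4: on WHITE (4,6): turn R to N, flip to black, move to (3,6). |black|=4
Step 5: on BLACK (3,6): turn L to W, flip to white, move to (3,5). |black|=3
Step 6: on WHITE (3,5): turn R to N, flip to black, move to (2,5). |black|=4
Step 7: on WHITE (2,5): turn R to E, flip to black, move to (2,6). |black|=5
Step 8: on WHITE (2,6): turn R to S, flip to black, move to (3,6). |black|=6
Step 9: on WHITE (3,6): turn R to W, flip to black, move to (3,5). |black|=7
Step 10: on BLACK (3,5): turn L to S, flip to white, move to (4,5). |black|=6
Step 11: on WHITE (4,5): turn R to W, flip to black, move to (4,4). |black|=7
Step 12: on WHITE (4,4): turn R to N, flip to black, move to (3,4). |black|=8
Step 13: on WHITE (3,4): turn R to E, flip to black, move to (3,5). |black|=9
Step 14: on WHITE (3,5): turn R to S, flip to black, move to (4,5). |black|=10
Step 15: on BLACK (4,5): turn L to E, flip to white, move to (4,6). |black|=9
Step 16: on BLACK (4,6): turn L to N, flip to white, move to (3,6). |black|=8
Step 17: on BLACK (3,6): turn L to W, flip to white, move to (3,5). |black|=7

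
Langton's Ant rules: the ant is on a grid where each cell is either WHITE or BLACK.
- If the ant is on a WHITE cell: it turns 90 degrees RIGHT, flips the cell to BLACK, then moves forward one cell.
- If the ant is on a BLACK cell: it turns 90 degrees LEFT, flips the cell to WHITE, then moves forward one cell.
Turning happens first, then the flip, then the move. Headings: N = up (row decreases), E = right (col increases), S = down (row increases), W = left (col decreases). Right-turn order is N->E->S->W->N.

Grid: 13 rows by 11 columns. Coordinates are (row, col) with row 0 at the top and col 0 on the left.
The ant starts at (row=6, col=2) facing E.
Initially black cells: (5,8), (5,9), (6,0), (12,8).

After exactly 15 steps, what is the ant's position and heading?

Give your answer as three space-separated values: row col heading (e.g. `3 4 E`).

Answer: 6 1 S

Derivation:
Step 1: on WHITE (6,2): turn R to S, flip to black, move to (7,2). |black|=5
Step 2: on WHITE (7,2): turn R to W, flip to black, move to (7,1). |black|=6
Step 3: on WHITE (7,1): turn R to N, flip to black, move to (6,1). |black|=7
Step 4: on WHITE (6,1): turn R to E, flip to black, move to (6,2). |black|=8
Step 5: on BLACK (6,2): turn L to N, flip to white, move to (5,2). |black|=7
Step 6: on WHITE (5,2): turn R to E, flip to black, move to (5,3). |black|=8
Step 7: on WHITE (5,3): turn R to S, flip to black, move to (6,3). |black|=9
Step 8: on WHITE (6,3): turn R to W, flip to black, move to (6,2). |black|=10
Step 9: on WHITE (6,2): turn R to N, flip to black, move to (5,2). |black|=11
Step 10: on BLACK (5,2): turn L to W, flip to white, move to (5,1). |black|=10
Step 11: on WHITE (5,1): turn R to N, flip to black, move to (4,1). |black|=11
Step 12: on WHITE (4,1): turn R to E, flip to black, move to (4,2). |black|=12
Step 13: on WHITE (4,2): turn R to S, flip to black, move to (5,2). |black|=13
Step 14: on WHITE (5,2): turn R to W, flip to black, move to (5,1). |black|=14
Step 15: on BLACK (5,1): turn L to S, flip to white, move to (6,1). |black|=13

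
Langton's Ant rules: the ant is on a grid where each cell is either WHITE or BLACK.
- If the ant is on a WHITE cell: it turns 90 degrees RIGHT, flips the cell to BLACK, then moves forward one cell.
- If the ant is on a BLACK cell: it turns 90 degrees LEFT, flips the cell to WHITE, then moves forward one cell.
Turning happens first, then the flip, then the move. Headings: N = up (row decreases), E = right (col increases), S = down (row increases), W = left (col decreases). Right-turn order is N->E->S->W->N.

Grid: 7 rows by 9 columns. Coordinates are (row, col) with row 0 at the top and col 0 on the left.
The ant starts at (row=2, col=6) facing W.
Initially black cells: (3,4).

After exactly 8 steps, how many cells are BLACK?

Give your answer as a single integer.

Step 1: on WHITE (2,6): turn R to N, flip to black, move to (1,6). |black|=2
Step 2: on WHITE (1,6): turn R to E, flip to black, move to (1,7). |black|=3
Step 3: on WHITE (1,7): turn R to S, flip to black, move to (2,7). |black|=4
Step 4: on WHITE (2,7): turn R to W, flip to black, move to (2,6). |black|=5
Step 5: on BLACK (2,6): turn L to S, flip to white, move to (3,6). |black|=4
Step 6: on WHITE (3,6): turn R to W, flip to black, move to (3,5). |black|=5
Step 7: on WHITE (3,5): turn R to N, flip to black, move to (2,5). |black|=6
Step 8: on WHITE (2,5): turn R to E, flip to black, move to (2,6). |black|=7

Answer: 7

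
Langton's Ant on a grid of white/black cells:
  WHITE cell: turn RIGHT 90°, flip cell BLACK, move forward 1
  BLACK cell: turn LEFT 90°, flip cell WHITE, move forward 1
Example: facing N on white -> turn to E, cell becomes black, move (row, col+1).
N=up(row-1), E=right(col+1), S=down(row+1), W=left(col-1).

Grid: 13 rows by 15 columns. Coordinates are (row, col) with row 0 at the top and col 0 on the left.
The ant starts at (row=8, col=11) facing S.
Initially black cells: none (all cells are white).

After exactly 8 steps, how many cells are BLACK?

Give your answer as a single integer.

Answer: 6

Derivation:
Step 1: on WHITE (8,11): turn R to W, flip to black, move to (8,10). |black|=1
Step 2: on WHITE (8,10): turn R to N, flip to black, move to (7,10). |black|=2
Step 3: on WHITE (7,10): turn R to E, flip to black, move to (7,11). |black|=3
Step 4: on WHITE (7,11): turn R to S, flip to black, move to (8,11). |black|=4
Step 5: on BLACK (8,11): turn L to E, flip to white, move to (8,12). |black|=3
Step 6: on WHITE (8,12): turn R to S, flip to black, move to (9,12). |black|=4
Step 7: on WHITE (9,12): turn R to W, flip to black, move to (9,11). |black|=5
Step 8: on WHITE (9,11): turn R to N, flip to black, move to (8,11). |black|=6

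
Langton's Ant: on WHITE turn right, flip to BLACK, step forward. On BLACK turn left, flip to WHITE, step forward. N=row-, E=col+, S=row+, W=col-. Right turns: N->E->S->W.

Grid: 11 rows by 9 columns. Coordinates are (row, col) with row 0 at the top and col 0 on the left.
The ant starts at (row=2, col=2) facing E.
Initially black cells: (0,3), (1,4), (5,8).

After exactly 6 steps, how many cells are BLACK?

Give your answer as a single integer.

Step 1: on WHITE (2,2): turn R to S, flip to black, move to (3,2). |black|=4
Step 2: on WHITE (3,2): turn R to W, flip to black, move to (3,1). |black|=5
Step 3: on WHITE (3,1): turn R to N, flip to black, move to (2,1). |black|=6
Step 4: on WHITE (2,1): turn R to E, flip to black, move to (2,2). |black|=7
Step 5: on BLACK (2,2): turn L to N, flip to white, move to (1,2). |black|=6
Step 6: on WHITE (1,2): turn R to E, flip to black, move to (1,3). |black|=7

Answer: 7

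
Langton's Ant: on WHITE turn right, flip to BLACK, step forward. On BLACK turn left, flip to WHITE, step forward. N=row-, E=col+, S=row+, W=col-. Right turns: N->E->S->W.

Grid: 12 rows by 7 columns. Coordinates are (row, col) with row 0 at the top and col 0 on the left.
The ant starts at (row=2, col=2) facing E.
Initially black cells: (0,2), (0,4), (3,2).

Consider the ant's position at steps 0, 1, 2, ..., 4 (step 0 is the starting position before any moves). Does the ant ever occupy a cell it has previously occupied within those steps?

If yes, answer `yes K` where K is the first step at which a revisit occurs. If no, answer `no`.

Step 1: on WHITE (2,2): turn R to S, flip to black, move to (3,2). |black|=4 — new cell
Step 2: on BLACK (3,2): turn L to E, flip to white, move to (3,3). |black|=3 — new cell
Step 3: on WHITE (3,3): turn R to S, flip to black, move to (4,3). |black|=4 — new cell
Step 4: on WHITE (4,3): turn R to W, flip to black, move to (4,2). |black|=5 — new cell
No revisit within 4 steps.

Answer: no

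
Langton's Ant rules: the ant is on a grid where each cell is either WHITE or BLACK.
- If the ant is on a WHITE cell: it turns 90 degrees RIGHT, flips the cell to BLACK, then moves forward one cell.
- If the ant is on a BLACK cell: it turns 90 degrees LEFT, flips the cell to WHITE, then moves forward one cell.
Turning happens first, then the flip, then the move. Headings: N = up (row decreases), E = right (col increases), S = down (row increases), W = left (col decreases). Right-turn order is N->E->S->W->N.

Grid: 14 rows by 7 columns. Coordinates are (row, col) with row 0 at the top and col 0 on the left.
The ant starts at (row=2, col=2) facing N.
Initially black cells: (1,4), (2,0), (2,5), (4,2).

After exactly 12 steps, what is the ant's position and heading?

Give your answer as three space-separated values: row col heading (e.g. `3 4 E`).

Step 1: on WHITE (2,2): turn R to E, flip to black, move to (2,3). |black|=5
Step 2: on WHITE (2,3): turn R to S, flip to black, move to (3,3). |black|=6
Step 3: on WHITE (3,3): turn R to W, flip to black, move to (3,2). |black|=7
Step 4: on WHITE (3,2): turn R to N, flip to black, move to (2,2). |black|=8
Step 5: on BLACK (2,2): turn L to W, flip to white, move to (2,1). |black|=7
Step 6: on WHITE (2,1): turn R to N, flip to black, move to (1,1). |black|=8
Step 7: on WHITE (1,1): turn R to E, flip to black, move to (1,2). |black|=9
Step 8: on WHITE (1,2): turn R to S, flip to black, move to (2,2). |black|=10
Step 9: on WHITE (2,2): turn R to W, flip to black, move to (2,1). |black|=11
Step 10: on BLACK (2,1): turn L to S, flip to white, move to (3,1). |black|=10
Step 11: on WHITE (3,1): turn R to W, flip to black, move to (3,0). |black|=11
Step 12: on WHITE (3,0): turn R to N, flip to black, move to (2,0). |black|=12

Answer: 2 0 N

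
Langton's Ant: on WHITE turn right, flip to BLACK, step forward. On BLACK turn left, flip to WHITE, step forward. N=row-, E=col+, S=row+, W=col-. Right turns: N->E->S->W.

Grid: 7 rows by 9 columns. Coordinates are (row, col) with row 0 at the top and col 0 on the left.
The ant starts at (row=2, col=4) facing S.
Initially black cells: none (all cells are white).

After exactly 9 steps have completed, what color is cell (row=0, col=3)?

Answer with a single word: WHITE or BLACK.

Step 1: on WHITE (2,4): turn R to W, flip to black, move to (2,3). |black|=1
Step 2: on WHITE (2,3): turn R to N, flip to black, move to (1,3). |black|=2
Step 3: on WHITE (1,3): turn R to E, flip to black, move to (1,4). |black|=3
Step 4: on WHITE (1,4): turn R to S, flip to black, move to (2,4). |black|=4
Step 5: on BLACK (2,4): turn L to E, flip to white, move to (2,5). |black|=3
Step 6: on WHITE (2,5): turn R to S, flip to black, move to (3,5). |black|=4
Step 7: on WHITE (3,5): turn R to W, flip to black, move to (3,4). |black|=5
Step 8: on WHITE (3,4): turn R to N, flip to black, move to (2,4). |black|=6
Step 9: on WHITE (2,4): turn R to E, flip to black, move to (2,5). |black|=7

Answer: WHITE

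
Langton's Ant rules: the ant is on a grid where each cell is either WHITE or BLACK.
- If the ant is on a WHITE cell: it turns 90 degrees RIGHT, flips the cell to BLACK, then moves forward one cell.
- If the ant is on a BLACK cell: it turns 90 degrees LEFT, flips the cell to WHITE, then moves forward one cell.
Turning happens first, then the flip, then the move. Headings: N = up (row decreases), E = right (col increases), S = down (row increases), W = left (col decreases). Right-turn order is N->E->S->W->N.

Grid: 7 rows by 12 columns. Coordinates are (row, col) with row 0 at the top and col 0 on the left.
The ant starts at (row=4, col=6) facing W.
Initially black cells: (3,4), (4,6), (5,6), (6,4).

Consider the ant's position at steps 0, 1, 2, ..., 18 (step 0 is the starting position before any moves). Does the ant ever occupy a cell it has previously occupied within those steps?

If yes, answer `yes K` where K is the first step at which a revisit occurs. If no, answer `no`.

Step 1: on BLACK (4,6): turn L to S, flip to white, move to (5,6). |black|=3 — new cell
Step 2: on BLACK (5,6): turn L to E, flip to white, move to (5,7). |black|=2 — new cell
Step 3: on WHITE (5,7): turn R to S, flip to black, move to (6,7). |black|=3 — new cell
Step 4: on WHITE (6,7): turn R to W, flip to black, move to (6,6). |black|=4 — new cell
Step 5: on WHITE (6,6): turn R to N, flip to black, move to (5,6). |black|=5 — REVISIT

Answer: yes 5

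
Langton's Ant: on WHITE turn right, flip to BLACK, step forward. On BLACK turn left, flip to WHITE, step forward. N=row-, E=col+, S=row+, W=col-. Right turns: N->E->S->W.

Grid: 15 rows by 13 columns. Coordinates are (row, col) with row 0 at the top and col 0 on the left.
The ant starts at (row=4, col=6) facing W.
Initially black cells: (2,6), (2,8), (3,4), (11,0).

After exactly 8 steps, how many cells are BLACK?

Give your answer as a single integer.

Step 1: on WHITE (4,6): turn R to N, flip to black, move to (3,6). |black|=5
Step 2: on WHITE (3,6): turn R to E, flip to black, move to (3,7). |black|=6
Step 3: on WHITE (3,7): turn R to S, flip to black, move to (4,7). |black|=7
Step 4: on WHITE (4,7): turn R to W, flip to black, move to (4,6). |black|=8
Step 5: on BLACK (4,6): turn L to S, flip to white, move to (5,6). |black|=7
Step 6: on WHITE (5,6): turn R to W, flip to black, move to (5,5). |black|=8
Step 7: on WHITE (5,5): turn R to N, flip to black, move to (4,5). |black|=9
Step 8: on WHITE (4,5): turn R to E, flip to black, move to (4,6). |black|=10

Answer: 10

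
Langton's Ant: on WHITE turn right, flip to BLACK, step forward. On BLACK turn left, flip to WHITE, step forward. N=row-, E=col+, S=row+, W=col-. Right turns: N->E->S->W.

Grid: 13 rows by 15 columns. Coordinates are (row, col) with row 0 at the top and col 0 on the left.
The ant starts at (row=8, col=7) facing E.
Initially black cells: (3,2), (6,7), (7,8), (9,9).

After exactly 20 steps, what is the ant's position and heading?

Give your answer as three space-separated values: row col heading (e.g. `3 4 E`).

Step 1: on WHITE (8,7): turn R to S, flip to black, move to (9,7). |black|=5
Step 2: on WHITE (9,7): turn R to W, flip to black, move to (9,6). |black|=6
Step 3: on WHITE (9,6): turn R to N, flip to black, move to (8,6). |black|=7
Step 4: on WHITE (8,6): turn R to E, flip to black, move to (8,7). |black|=8
Step 5: on BLACK (8,7): turn L to N, flip to white, move to (7,7). |black|=7
Step 6: on WHITE (7,7): turn R to E, flip to black, move to (7,8). |black|=8
Step 7: on BLACK (7,8): turn L to N, flip to white, move to (6,8). |black|=7
Step 8: on WHITE (6,8): turn R to E, flip to black, move to (6,9). |black|=8
Step 9: on WHITE (6,9): turn R to S, flip to black, move to (7,9). |black|=9
Step 10: on WHITE (7,9): turn R to W, flip to black, move to (7,8). |black|=10
Step 11: on WHITE (7,8): turn R to N, flip to black, move to (6,8). |black|=11
Step 12: on BLACK (6,8): turn L to W, flip to white, move to (6,7). |black|=10
Step 13: on BLACK (6,7): turn L to S, flip to white, move to (7,7). |black|=9
Step 14: on BLACK (7,7): turn L to E, flip to white, move to (7,8). |black|=8
Step 15: on BLACK (7,8): turn L to N, flip to white, move to (6,8). |black|=7
Step 16: on WHITE (6,8): turn R to E, flip to black, move to (6,9). |black|=8
Step 17: on BLACK (6,9): turn L to N, flip to white, move to (5,9). |black|=7
Step 18: on WHITE (5,9): turn R to E, flip to black, move to (5,10). |black|=8
Step 19: on WHITE (5,10): turn R to S, flip to black, move to (6,10). |black|=9
Step 20: on WHITE (6,10): turn R to W, flip to black, move to (6,9). |black|=10

Answer: 6 9 W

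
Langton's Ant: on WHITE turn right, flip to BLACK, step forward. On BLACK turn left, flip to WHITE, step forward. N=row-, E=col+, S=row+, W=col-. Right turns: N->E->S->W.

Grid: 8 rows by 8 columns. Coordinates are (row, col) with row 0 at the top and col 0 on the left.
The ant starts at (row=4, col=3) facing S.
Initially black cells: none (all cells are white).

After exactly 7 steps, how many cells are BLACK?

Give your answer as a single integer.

Step 1: on WHITE (4,3): turn R to W, flip to black, move to (4,2). |black|=1
Step 2: on WHITE (4,2): turn R to N, flip to black, move to (3,2). |black|=2
Step 3: on WHITE (3,2): turn R to E, flip to black, move to (3,3). |black|=3
Step 4: on WHITE (3,3): turn R to S, flip to black, move to (4,3). |black|=4
Step 5: on BLACK (4,3): turn L to E, flip to white, move to (4,4). |black|=3
Step 6: on WHITE (4,4): turn R to S, flip to black, move to (5,4). |black|=4
Step 7: on WHITE (5,4): turn R to W, flip to black, move to (5,3). |black|=5

Answer: 5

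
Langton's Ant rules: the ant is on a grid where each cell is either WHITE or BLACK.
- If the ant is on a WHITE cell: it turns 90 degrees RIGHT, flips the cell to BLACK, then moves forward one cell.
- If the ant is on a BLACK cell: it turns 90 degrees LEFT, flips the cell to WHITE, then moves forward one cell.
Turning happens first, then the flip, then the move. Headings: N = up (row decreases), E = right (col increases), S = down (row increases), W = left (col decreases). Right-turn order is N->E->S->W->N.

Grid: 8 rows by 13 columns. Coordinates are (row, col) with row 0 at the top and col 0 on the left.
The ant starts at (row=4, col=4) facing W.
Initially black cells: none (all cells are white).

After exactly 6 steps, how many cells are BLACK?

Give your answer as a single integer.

Step 1: on WHITE (4,4): turn R to N, flip to black, move to (3,4). |black|=1
Step 2: on WHITE (3,4): turn R to E, flip to black, move to (3,5). |black|=2
Step 3: on WHITE (3,5): turn R to S, flip to black, move to (4,5). |black|=3
Step 4: on WHITE (4,5): turn R to W, flip to black, move to (4,4). |black|=4
Step 5: on BLACK (4,4): turn L to S, flip to white, move to (5,4). |black|=3
Step 6: on WHITE (5,4): turn R to W, flip to black, move to (5,3). |black|=4

Answer: 4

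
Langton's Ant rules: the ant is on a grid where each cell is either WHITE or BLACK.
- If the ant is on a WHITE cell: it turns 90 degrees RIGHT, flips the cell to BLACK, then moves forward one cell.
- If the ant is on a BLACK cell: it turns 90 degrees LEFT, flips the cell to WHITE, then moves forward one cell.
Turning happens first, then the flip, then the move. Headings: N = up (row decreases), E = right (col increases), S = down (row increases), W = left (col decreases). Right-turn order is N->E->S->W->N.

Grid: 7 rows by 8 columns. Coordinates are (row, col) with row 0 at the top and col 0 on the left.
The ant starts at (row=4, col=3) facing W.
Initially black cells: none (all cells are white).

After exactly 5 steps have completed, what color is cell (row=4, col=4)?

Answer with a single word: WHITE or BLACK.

Answer: BLACK

Derivation:
Step 1: on WHITE (4,3): turn R to N, flip to black, move to (3,3). |black|=1
Step 2: on WHITE (3,3): turn R to E, flip to black, move to (3,4). |black|=2
Step 3: on WHITE (3,4): turn R to S, flip to black, move to (4,4). |black|=3
Step 4: on WHITE (4,4): turn R to W, flip to black, move to (4,3). |black|=4
Step 5: on BLACK (4,3): turn L to S, flip to white, move to (5,3). |black|=3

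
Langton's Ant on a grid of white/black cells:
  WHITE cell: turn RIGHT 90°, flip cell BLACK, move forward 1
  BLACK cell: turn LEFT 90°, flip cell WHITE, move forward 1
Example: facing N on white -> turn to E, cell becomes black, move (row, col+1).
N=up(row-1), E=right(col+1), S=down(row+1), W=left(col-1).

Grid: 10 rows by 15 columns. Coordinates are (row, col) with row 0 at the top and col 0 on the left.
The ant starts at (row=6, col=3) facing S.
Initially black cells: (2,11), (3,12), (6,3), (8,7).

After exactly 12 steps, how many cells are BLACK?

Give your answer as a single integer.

Step 1: on BLACK (6,3): turn L to E, flip to white, move to (6,4). |black|=3
Step 2: on WHITE (6,4): turn R to S, flip to black, move to (7,4). |black|=4
Step 3: on WHITE (7,4): turn R to W, flip to black, move to (7,3). |black|=5
Step 4: on WHITE (7,3): turn R to N, flip to black, move to (6,3). |black|=6
Step 5: on WHITE (6,3): turn R to E, flip to black, move to (6,4). |black|=7
Step 6: on BLACK (6,4): turn L to N, flip to white, move to (5,4). |black|=6
Step 7: on WHITE (5,4): turn R to E, flip to black, move to (5,5). |black|=7
Step 8: on WHITE (5,5): turn R to S, flip to black, move to (6,5). |black|=8
Step 9: on WHITE (6,5): turn R to W, flip to black, move to (6,4). |black|=9
Step 10: on WHITE (6,4): turn R to N, flip to black, move to (5,4). |black|=10
Step 11: on BLACK (5,4): turn L to W, flip to white, move to (5,3). |black|=9
Step 12: on WHITE (5,3): turn R to N, flip to black, move to (4,3). |black|=10

Answer: 10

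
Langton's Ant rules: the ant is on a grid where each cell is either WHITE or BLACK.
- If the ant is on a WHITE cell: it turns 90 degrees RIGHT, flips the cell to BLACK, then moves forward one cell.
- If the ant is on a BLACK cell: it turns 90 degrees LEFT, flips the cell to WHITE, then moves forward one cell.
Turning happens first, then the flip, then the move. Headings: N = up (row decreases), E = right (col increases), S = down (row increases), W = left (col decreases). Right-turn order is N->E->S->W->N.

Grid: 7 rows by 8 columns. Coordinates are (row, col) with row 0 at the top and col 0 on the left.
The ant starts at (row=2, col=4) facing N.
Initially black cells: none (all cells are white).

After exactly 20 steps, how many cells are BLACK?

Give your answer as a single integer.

Step 1: on WHITE (2,4): turn R to E, flip to black, move to (2,5). |black|=1
Step 2: on WHITE (2,5): turn R to S, flip to black, move to (3,5). |black|=2
Step 3: on WHITE (3,5): turn R to W, flip to black, move to (3,4). |black|=3
Step 4: on WHITE (3,4): turn R to N, flip to black, move to (2,4). |black|=4
Step 5: on BLACK (2,4): turn L to W, flip to white, move to (2,3). |black|=3
Step 6: on WHITE (2,3): turn R to N, flip to black, move to (1,3). |black|=4
Step 7: on WHITE (1,3): turn R to E, flip to black, move to (1,4). |black|=5
Step 8: on WHITE (1,4): turn R to S, flip to black, move to (2,4). |black|=6
Step 9: on WHITE (2,4): turn R to W, flip to black, move to (2,3). |black|=7
Step 10: on BLACK (2,3): turn L to S, flip to white, move to (3,3). |black|=6
Step 11: on WHITE (3,3): turn R to W, flip to black, move to (3,2). |black|=7
Step 12: on WHITE (3,2): turn R to N, flip to black, move to (2,2). |black|=8
Step 13: on WHITE (2,2): turn R to E, flip to black, move to (2,3). |black|=9
Step 14: on WHITE (2,3): turn R to S, flip to black, move to (3,3). |black|=10
Step 15: on BLACK (3,3): turn L to E, flip to white, move to (3,4). |black|=9
Step 16: on BLACK (3,4): turn L to N, flip to white, move to (2,4). |black|=8
Step 17: on BLACK (2,4): turn L to W, flip to white, move to (2,3). |black|=7
Step 18: on BLACK (2,3): turn L to S, flip to white, move to (3,3). |black|=6
Step 19: on WHITE (3,3): turn R to W, flip to black, move to (3,2). |black|=7
Step 20: on BLACK (3,2): turn L to S, flip to white, move to (4,2). |black|=6

Answer: 6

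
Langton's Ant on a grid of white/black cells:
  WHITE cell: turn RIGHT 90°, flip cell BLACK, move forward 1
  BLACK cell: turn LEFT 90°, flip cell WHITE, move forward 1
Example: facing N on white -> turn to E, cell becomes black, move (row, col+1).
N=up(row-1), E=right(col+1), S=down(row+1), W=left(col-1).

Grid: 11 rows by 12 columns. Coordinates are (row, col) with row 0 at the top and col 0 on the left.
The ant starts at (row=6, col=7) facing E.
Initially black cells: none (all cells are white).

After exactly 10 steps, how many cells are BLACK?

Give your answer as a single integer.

Step 1: on WHITE (6,7): turn R to S, flip to black, move to (7,7). |black|=1
Step 2: on WHITE (7,7): turn R to W, flip to black, move to (7,6). |black|=2
Step 3: on WHITE (7,6): turn R to N, flip to black, move to (6,6). |black|=3
Step 4: on WHITE (6,6): turn R to E, flip to black, move to (6,7). |black|=4
Step 5: on BLACK (6,7): turn L to N, flip to white, move to (5,7). |black|=3
Step 6: on WHITE (5,7): turn R to E, flip to black, move to (5,8). |black|=4
Step 7: on WHITE (5,8): turn R to S, flip to black, move to (6,8). |black|=5
Step 8: on WHITE (6,8): turn R to W, flip to black, move to (6,7). |black|=6
Step 9: on WHITE (6,7): turn R to N, flip to black, move to (5,7). |black|=7
Step 10: on BLACK (5,7): turn L to W, flip to white, move to (5,6). |black|=6

Answer: 6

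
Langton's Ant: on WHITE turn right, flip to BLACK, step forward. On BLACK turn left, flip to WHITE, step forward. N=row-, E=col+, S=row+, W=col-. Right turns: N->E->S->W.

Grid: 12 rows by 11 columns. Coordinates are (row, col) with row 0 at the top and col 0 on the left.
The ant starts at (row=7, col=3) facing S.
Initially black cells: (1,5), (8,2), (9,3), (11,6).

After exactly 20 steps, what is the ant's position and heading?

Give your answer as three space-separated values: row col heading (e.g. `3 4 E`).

Step 1: on WHITE (7,3): turn R to W, flip to black, move to (7,2). |black|=5
Step 2: on WHITE (7,2): turn R to N, flip to black, move to (6,2). |black|=6
Step 3: on WHITE (6,2): turn R to E, flip to black, move to (6,3). |black|=7
Step 4: on WHITE (6,3): turn R to S, flip to black, move to (7,3). |black|=8
Step 5: on BLACK (7,3): turn L to E, flip to white, move to (7,4). |black|=7
Step 6: on WHITE (7,4): turn R to S, flip to black, move to (8,4). |black|=8
Step 7: on WHITE (8,4): turn R to W, flip to black, move to (8,3). |black|=9
Step 8: on WHITE (8,3): turn R to N, flip to black, move to (7,3). |black|=10
Step 9: on WHITE (7,3): turn R to E, flip to black, move to (7,4). |black|=11
Step 10: on BLACK (7,4): turn L to N, flip to white, move to (6,4). |black|=10
Step 11: on WHITE (6,4): turn R to E, flip to black, move to (6,5). |black|=11
Step 12: on WHITE (6,5): turn R to S, flip to black, move to (7,5). |black|=12
Step 13: on WHITE (7,5): turn R to W, flip to black, move to (7,4). |black|=13
Step 14: on WHITE (7,4): turn R to N, flip to black, move to (6,4). |black|=14
Step 15: on BLACK (6,4): turn L to W, flip to white, move to (6,3). |black|=13
Step 16: on BLACK (6,3): turn L to S, flip to white, move to (7,3). |black|=12
Step 17: on BLACK (7,3): turn L to E, flip to white, move to (7,4). |black|=11
Step 18: on BLACK (7,4): turn L to N, flip to white, move to (6,4). |black|=10
Step 19: on WHITE (6,4): turn R to E, flip to black, move to (6,5). |black|=11
Step 20: on BLACK (6,5): turn L to N, flip to white, move to (5,5). |black|=10

Answer: 5 5 N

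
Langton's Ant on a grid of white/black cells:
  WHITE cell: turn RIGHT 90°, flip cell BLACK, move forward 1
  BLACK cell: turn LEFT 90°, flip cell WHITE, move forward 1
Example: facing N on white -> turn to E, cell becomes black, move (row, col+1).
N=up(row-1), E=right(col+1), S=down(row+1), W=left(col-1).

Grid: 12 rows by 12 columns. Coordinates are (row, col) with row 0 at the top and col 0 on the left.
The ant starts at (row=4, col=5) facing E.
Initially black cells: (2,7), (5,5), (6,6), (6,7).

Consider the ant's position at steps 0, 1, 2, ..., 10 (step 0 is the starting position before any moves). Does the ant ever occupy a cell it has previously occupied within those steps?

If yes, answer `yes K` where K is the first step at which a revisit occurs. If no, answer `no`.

Step 1: on WHITE (4,5): turn R to S, flip to black, move to (5,5). |black|=5 — new cell
Step 2: on BLACK (5,5): turn L to E, flip to white, move to (5,6). |black|=4 — new cell
Step 3: on WHITE (5,6): turn R to S, flip to black, move to (6,6). |black|=5 — new cell
Step 4: on BLACK (6,6): turn L to E, flip to white, move to (6,7). |black|=4 — new cell
Step 5: on BLACK (6,7): turn L to N, flip to white, move to (5,7). |black|=3 — new cell
Step 6: on WHITE (5,7): turn R to E, flip to black, move to (5,8). |black|=4 — new cell
Step 7: on WHITE (5,8): turn R to S, flip to black, move to (6,8). |black|=5 — new cell
Step 8: on WHITE (6,8): turn R to W, flip to black, move to (6,7). |black|=6 — REVISIT

Answer: yes 8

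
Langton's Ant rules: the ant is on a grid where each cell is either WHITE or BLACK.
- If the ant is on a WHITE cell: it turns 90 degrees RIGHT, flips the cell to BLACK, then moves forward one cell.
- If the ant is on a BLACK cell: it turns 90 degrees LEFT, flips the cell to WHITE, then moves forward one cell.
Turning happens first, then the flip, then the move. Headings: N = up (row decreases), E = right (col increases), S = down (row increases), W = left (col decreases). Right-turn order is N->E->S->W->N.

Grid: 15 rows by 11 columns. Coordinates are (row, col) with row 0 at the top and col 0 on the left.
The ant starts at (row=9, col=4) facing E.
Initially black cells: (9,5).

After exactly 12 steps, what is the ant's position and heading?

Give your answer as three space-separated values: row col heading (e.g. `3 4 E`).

Answer: 9 6 E

Derivation:
Step 1: on WHITE (9,4): turn R to S, flip to black, move to (10,4). |black|=2
Step 2: on WHITE (10,4): turn R to W, flip to black, move to (10,3). |black|=3
Step 3: on WHITE (10,3): turn R to N, flip to black, move to (9,3). |black|=4
Step 4: on WHITE (9,3): turn R to E, flip to black, move to (9,4). |black|=5
Step 5: on BLACK (9,4): turn L to N, flip to white, move to (8,4). |black|=4
Step 6: on WHITE (8,4): turn R to E, flip to black, move to (8,5). |black|=5
Step 7: on WHITE (8,5): turn R to S, flip to black, move to (9,5). |black|=6
Step 8: on BLACK (9,5): turn L to E, flip to white, move to (9,6). |black|=5
Step 9: on WHITE (9,6): turn R to S, flip to black, move to (10,6). |black|=6
Step 10: on WHITE (10,6): turn R to W, flip to black, move to (10,5). |black|=7
Step 11: on WHITE (10,5): turn R to N, flip to black, move to (9,5). |black|=8
Step 12: on WHITE (9,5): turn R to E, flip to black, move to (9,6). |black|=9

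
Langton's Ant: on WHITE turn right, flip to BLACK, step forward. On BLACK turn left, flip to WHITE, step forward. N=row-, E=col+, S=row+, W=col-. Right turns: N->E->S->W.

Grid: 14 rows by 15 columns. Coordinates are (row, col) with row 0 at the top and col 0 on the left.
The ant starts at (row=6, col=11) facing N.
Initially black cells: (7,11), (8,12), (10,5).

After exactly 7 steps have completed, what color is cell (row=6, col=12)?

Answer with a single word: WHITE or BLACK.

Answer: BLACK

Derivation:
Step 1: on WHITE (6,11): turn R to E, flip to black, move to (6,12). |black|=4
Step 2: on WHITE (6,12): turn R to S, flip to black, move to (7,12). |black|=5
Step 3: on WHITE (7,12): turn R to W, flip to black, move to (7,11). |black|=6
Step 4: on BLACK (7,11): turn L to S, flip to white, move to (8,11). |black|=5
Step 5: on WHITE (8,11): turn R to W, flip to black, move to (8,10). |black|=6
Step 6: on WHITE (8,10): turn R to N, flip to black, move to (7,10). |black|=7
Step 7: on WHITE (7,10): turn R to E, flip to black, move to (7,11). |black|=8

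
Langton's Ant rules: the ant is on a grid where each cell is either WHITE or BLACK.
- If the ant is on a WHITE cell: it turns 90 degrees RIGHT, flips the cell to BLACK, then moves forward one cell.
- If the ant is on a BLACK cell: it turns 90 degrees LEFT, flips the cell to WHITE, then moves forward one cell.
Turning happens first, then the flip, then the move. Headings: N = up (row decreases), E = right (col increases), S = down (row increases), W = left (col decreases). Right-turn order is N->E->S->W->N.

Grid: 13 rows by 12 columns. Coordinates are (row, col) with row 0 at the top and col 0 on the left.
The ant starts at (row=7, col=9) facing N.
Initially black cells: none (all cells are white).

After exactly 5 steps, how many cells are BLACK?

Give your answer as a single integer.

Step 1: on WHITE (7,9): turn R to E, flip to black, move to (7,10). |black|=1
Step 2: on WHITE (7,10): turn R to S, flip to black, move to (8,10). |black|=2
Step 3: on WHITE (8,10): turn R to W, flip to black, move to (8,9). |black|=3
Step 4: on WHITE (8,9): turn R to N, flip to black, move to (7,9). |black|=4
Step 5: on BLACK (7,9): turn L to W, flip to white, move to (7,8). |black|=3

Answer: 3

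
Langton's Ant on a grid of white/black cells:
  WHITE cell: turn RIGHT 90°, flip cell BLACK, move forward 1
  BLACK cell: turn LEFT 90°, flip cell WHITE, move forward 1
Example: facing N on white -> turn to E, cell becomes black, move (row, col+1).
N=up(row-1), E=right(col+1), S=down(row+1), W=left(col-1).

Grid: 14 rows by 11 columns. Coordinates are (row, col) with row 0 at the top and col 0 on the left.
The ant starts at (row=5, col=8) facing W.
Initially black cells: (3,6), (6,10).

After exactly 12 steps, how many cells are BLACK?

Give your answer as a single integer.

Step 1: on WHITE (5,8): turn R to N, flip to black, move to (4,8). |black|=3
Step 2: on WHITE (4,8): turn R to E, flip to black, move to (4,9). |black|=4
Step 3: on WHITE (4,9): turn R to S, flip to black, move to (5,9). |black|=5
Step 4: on WHITE (5,9): turn R to W, flip to black, move to (5,8). |black|=6
Step 5: on BLACK (5,8): turn L to S, flip to white, move to (6,8). |black|=5
Step 6: on WHITE (6,8): turn R to W, flip to black, move to (6,7). |black|=6
Step 7: on WHITE (6,7): turn R to N, flip to black, move to (5,7). |black|=7
Step 8: on WHITE (5,7): turn R to E, flip to black, move to (5,8). |black|=8
Step 9: on WHITE (5,8): turn R to S, flip to black, move to (6,8). |black|=9
Step 10: on BLACK (6,8): turn L to E, flip to white, move to (6,9). |black|=8
Step 11: on WHITE (6,9): turn R to S, flip to black, move to (7,9). |black|=9
Step 12: on WHITE (7,9): turn R to W, flip to black, move to (7,8). |black|=10

Answer: 10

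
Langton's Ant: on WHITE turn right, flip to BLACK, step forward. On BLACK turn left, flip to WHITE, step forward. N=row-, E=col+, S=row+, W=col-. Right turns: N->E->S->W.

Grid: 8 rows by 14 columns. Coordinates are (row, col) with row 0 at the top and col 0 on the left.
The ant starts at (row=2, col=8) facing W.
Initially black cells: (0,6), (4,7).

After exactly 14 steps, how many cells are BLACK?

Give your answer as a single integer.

Answer: 12

Derivation:
Step 1: on WHITE (2,8): turn R to N, flip to black, move to (1,8). |black|=3
Step 2: on WHITE (1,8): turn R to E, flip to black, move to (1,9). |black|=4
Step 3: on WHITE (1,9): turn R to S, flip to black, move to (2,9). |black|=5
Step 4: on WHITE (2,9): turn R to W, flip to black, move to (2,8). |black|=6
Step 5: on BLACK (2,8): turn L to S, flip to white, move to (3,8). |black|=5
Step 6: on WHITE (3,8): turn R to W, flip to black, move to (3,7). |black|=6
Step 7: on WHITE (3,7): turn R to N, flip to black, move to (2,7). |black|=7
Step 8: on WHITE (2,7): turn R to E, flip to black, move to (2,8). |black|=8
Step 9: on WHITE (2,8): turn R to S, flip to black, move to (3,8). |black|=9
Step 10: on BLACK (3,8): turn L to E, flip to white, move to (3,9). |black|=8
Step 11: on WHITE (3,9): turn R to S, flip to black, move to (4,9). |black|=9
Step 12: on WHITE (4,9): turn R to W, flip to black, move to (4,8). |black|=10
Step 13: on WHITE (4,8): turn R to N, flip to black, move to (3,8). |black|=11
Step 14: on WHITE (3,8): turn R to E, flip to black, move to (3,9). |black|=12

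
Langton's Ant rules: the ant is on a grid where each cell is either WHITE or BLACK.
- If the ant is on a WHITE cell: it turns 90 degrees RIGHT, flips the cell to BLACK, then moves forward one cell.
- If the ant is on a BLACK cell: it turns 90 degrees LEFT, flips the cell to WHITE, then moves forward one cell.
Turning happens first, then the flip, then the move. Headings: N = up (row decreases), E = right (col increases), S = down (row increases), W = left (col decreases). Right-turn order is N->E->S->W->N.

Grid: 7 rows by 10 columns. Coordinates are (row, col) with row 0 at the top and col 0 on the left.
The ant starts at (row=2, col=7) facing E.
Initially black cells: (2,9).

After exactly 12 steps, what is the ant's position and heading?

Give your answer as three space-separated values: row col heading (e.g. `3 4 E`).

Step 1: on WHITE (2,7): turn R to S, flip to black, move to (3,7). |black|=2
Step 2: on WHITE (3,7): turn R to W, flip to black, move to (3,6). |black|=3
Step 3: on WHITE (3,6): turn R to N, flip to black, move to (2,6). |black|=4
Step 4: on WHITE (2,6): turn R to E, flip to black, move to (2,7). |black|=5
Step 5: on BLACK (2,7): turn L to N, flip to white, move to (1,7). |black|=4
Step 6: on WHITE (1,7): turn R to E, flip to black, move to (1,8). |black|=5
Step 7: on WHITE (1,8): turn R to S, flip to black, move to (2,8). |black|=6
Step 8: on WHITE (2,8): turn R to W, flip to black, move to (2,7). |black|=7
Step 9: on WHITE (2,7): turn R to N, flip to black, move to (1,7). |black|=8
Step 10: on BLACK (1,7): turn L to W, flip to white, move to (1,6). |black|=7
Step 11: on WHITE (1,6): turn R to N, flip to black, move to (0,6). |black|=8
Step 12: on WHITE (0,6): turn R to E, flip to black, move to (0,7). |black|=9

Answer: 0 7 E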